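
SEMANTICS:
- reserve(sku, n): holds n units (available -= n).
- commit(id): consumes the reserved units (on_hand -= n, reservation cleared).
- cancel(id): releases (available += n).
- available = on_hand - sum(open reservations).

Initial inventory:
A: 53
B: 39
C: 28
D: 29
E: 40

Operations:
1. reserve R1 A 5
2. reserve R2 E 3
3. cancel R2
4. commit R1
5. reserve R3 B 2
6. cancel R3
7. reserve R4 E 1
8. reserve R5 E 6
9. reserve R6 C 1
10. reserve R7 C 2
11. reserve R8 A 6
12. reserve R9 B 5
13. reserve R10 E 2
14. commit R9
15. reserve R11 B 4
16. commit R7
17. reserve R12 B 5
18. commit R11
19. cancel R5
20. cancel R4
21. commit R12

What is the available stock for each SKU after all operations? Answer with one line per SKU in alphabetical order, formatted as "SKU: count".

Answer: A: 42
B: 25
C: 25
D: 29
E: 38

Derivation:
Step 1: reserve R1 A 5 -> on_hand[A=53 B=39 C=28 D=29 E=40] avail[A=48 B=39 C=28 D=29 E=40] open={R1}
Step 2: reserve R2 E 3 -> on_hand[A=53 B=39 C=28 D=29 E=40] avail[A=48 B=39 C=28 D=29 E=37] open={R1,R2}
Step 3: cancel R2 -> on_hand[A=53 B=39 C=28 D=29 E=40] avail[A=48 B=39 C=28 D=29 E=40] open={R1}
Step 4: commit R1 -> on_hand[A=48 B=39 C=28 D=29 E=40] avail[A=48 B=39 C=28 D=29 E=40] open={}
Step 5: reserve R3 B 2 -> on_hand[A=48 B=39 C=28 D=29 E=40] avail[A=48 B=37 C=28 D=29 E=40] open={R3}
Step 6: cancel R3 -> on_hand[A=48 B=39 C=28 D=29 E=40] avail[A=48 B=39 C=28 D=29 E=40] open={}
Step 7: reserve R4 E 1 -> on_hand[A=48 B=39 C=28 D=29 E=40] avail[A=48 B=39 C=28 D=29 E=39] open={R4}
Step 8: reserve R5 E 6 -> on_hand[A=48 B=39 C=28 D=29 E=40] avail[A=48 B=39 C=28 D=29 E=33] open={R4,R5}
Step 9: reserve R6 C 1 -> on_hand[A=48 B=39 C=28 D=29 E=40] avail[A=48 B=39 C=27 D=29 E=33] open={R4,R5,R6}
Step 10: reserve R7 C 2 -> on_hand[A=48 B=39 C=28 D=29 E=40] avail[A=48 B=39 C=25 D=29 E=33] open={R4,R5,R6,R7}
Step 11: reserve R8 A 6 -> on_hand[A=48 B=39 C=28 D=29 E=40] avail[A=42 B=39 C=25 D=29 E=33] open={R4,R5,R6,R7,R8}
Step 12: reserve R9 B 5 -> on_hand[A=48 B=39 C=28 D=29 E=40] avail[A=42 B=34 C=25 D=29 E=33] open={R4,R5,R6,R7,R8,R9}
Step 13: reserve R10 E 2 -> on_hand[A=48 B=39 C=28 D=29 E=40] avail[A=42 B=34 C=25 D=29 E=31] open={R10,R4,R5,R6,R7,R8,R9}
Step 14: commit R9 -> on_hand[A=48 B=34 C=28 D=29 E=40] avail[A=42 B=34 C=25 D=29 E=31] open={R10,R4,R5,R6,R7,R8}
Step 15: reserve R11 B 4 -> on_hand[A=48 B=34 C=28 D=29 E=40] avail[A=42 B=30 C=25 D=29 E=31] open={R10,R11,R4,R5,R6,R7,R8}
Step 16: commit R7 -> on_hand[A=48 B=34 C=26 D=29 E=40] avail[A=42 B=30 C=25 D=29 E=31] open={R10,R11,R4,R5,R6,R8}
Step 17: reserve R12 B 5 -> on_hand[A=48 B=34 C=26 D=29 E=40] avail[A=42 B=25 C=25 D=29 E=31] open={R10,R11,R12,R4,R5,R6,R8}
Step 18: commit R11 -> on_hand[A=48 B=30 C=26 D=29 E=40] avail[A=42 B=25 C=25 D=29 E=31] open={R10,R12,R4,R5,R6,R8}
Step 19: cancel R5 -> on_hand[A=48 B=30 C=26 D=29 E=40] avail[A=42 B=25 C=25 D=29 E=37] open={R10,R12,R4,R6,R8}
Step 20: cancel R4 -> on_hand[A=48 B=30 C=26 D=29 E=40] avail[A=42 B=25 C=25 D=29 E=38] open={R10,R12,R6,R8}
Step 21: commit R12 -> on_hand[A=48 B=25 C=26 D=29 E=40] avail[A=42 B=25 C=25 D=29 E=38] open={R10,R6,R8}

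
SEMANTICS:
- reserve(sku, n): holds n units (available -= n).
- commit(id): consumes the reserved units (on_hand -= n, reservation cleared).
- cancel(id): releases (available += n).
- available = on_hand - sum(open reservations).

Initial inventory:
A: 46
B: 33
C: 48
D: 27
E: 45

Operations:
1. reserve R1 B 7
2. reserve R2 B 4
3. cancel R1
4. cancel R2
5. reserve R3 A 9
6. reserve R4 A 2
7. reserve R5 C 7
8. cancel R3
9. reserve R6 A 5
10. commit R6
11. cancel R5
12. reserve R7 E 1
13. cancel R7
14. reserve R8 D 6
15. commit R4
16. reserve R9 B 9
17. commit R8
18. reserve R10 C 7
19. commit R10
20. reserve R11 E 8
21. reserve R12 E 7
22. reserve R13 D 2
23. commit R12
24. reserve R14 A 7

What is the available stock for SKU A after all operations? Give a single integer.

Step 1: reserve R1 B 7 -> on_hand[A=46 B=33 C=48 D=27 E=45] avail[A=46 B=26 C=48 D=27 E=45] open={R1}
Step 2: reserve R2 B 4 -> on_hand[A=46 B=33 C=48 D=27 E=45] avail[A=46 B=22 C=48 D=27 E=45] open={R1,R2}
Step 3: cancel R1 -> on_hand[A=46 B=33 C=48 D=27 E=45] avail[A=46 B=29 C=48 D=27 E=45] open={R2}
Step 4: cancel R2 -> on_hand[A=46 B=33 C=48 D=27 E=45] avail[A=46 B=33 C=48 D=27 E=45] open={}
Step 5: reserve R3 A 9 -> on_hand[A=46 B=33 C=48 D=27 E=45] avail[A=37 B=33 C=48 D=27 E=45] open={R3}
Step 6: reserve R4 A 2 -> on_hand[A=46 B=33 C=48 D=27 E=45] avail[A=35 B=33 C=48 D=27 E=45] open={R3,R4}
Step 7: reserve R5 C 7 -> on_hand[A=46 B=33 C=48 D=27 E=45] avail[A=35 B=33 C=41 D=27 E=45] open={R3,R4,R5}
Step 8: cancel R3 -> on_hand[A=46 B=33 C=48 D=27 E=45] avail[A=44 B=33 C=41 D=27 E=45] open={R4,R5}
Step 9: reserve R6 A 5 -> on_hand[A=46 B=33 C=48 D=27 E=45] avail[A=39 B=33 C=41 D=27 E=45] open={R4,R5,R6}
Step 10: commit R6 -> on_hand[A=41 B=33 C=48 D=27 E=45] avail[A=39 B=33 C=41 D=27 E=45] open={R4,R5}
Step 11: cancel R5 -> on_hand[A=41 B=33 C=48 D=27 E=45] avail[A=39 B=33 C=48 D=27 E=45] open={R4}
Step 12: reserve R7 E 1 -> on_hand[A=41 B=33 C=48 D=27 E=45] avail[A=39 B=33 C=48 D=27 E=44] open={R4,R7}
Step 13: cancel R7 -> on_hand[A=41 B=33 C=48 D=27 E=45] avail[A=39 B=33 C=48 D=27 E=45] open={R4}
Step 14: reserve R8 D 6 -> on_hand[A=41 B=33 C=48 D=27 E=45] avail[A=39 B=33 C=48 D=21 E=45] open={R4,R8}
Step 15: commit R4 -> on_hand[A=39 B=33 C=48 D=27 E=45] avail[A=39 B=33 C=48 D=21 E=45] open={R8}
Step 16: reserve R9 B 9 -> on_hand[A=39 B=33 C=48 D=27 E=45] avail[A=39 B=24 C=48 D=21 E=45] open={R8,R9}
Step 17: commit R8 -> on_hand[A=39 B=33 C=48 D=21 E=45] avail[A=39 B=24 C=48 D=21 E=45] open={R9}
Step 18: reserve R10 C 7 -> on_hand[A=39 B=33 C=48 D=21 E=45] avail[A=39 B=24 C=41 D=21 E=45] open={R10,R9}
Step 19: commit R10 -> on_hand[A=39 B=33 C=41 D=21 E=45] avail[A=39 B=24 C=41 D=21 E=45] open={R9}
Step 20: reserve R11 E 8 -> on_hand[A=39 B=33 C=41 D=21 E=45] avail[A=39 B=24 C=41 D=21 E=37] open={R11,R9}
Step 21: reserve R12 E 7 -> on_hand[A=39 B=33 C=41 D=21 E=45] avail[A=39 B=24 C=41 D=21 E=30] open={R11,R12,R9}
Step 22: reserve R13 D 2 -> on_hand[A=39 B=33 C=41 D=21 E=45] avail[A=39 B=24 C=41 D=19 E=30] open={R11,R12,R13,R9}
Step 23: commit R12 -> on_hand[A=39 B=33 C=41 D=21 E=38] avail[A=39 B=24 C=41 D=19 E=30] open={R11,R13,R9}
Step 24: reserve R14 A 7 -> on_hand[A=39 B=33 C=41 D=21 E=38] avail[A=32 B=24 C=41 D=19 E=30] open={R11,R13,R14,R9}
Final available[A] = 32

Answer: 32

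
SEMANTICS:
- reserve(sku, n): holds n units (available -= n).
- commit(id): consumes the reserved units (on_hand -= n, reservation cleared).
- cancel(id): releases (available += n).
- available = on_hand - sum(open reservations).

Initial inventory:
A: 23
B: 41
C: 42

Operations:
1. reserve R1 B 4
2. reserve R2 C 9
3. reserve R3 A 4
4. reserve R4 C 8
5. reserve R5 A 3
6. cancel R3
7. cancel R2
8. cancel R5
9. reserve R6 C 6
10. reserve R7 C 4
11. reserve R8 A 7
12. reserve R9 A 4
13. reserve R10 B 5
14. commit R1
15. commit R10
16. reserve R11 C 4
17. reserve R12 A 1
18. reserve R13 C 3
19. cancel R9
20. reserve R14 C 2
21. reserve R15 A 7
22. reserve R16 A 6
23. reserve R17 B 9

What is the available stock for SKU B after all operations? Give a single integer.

Step 1: reserve R1 B 4 -> on_hand[A=23 B=41 C=42] avail[A=23 B=37 C=42] open={R1}
Step 2: reserve R2 C 9 -> on_hand[A=23 B=41 C=42] avail[A=23 B=37 C=33] open={R1,R2}
Step 3: reserve R3 A 4 -> on_hand[A=23 B=41 C=42] avail[A=19 B=37 C=33] open={R1,R2,R3}
Step 4: reserve R4 C 8 -> on_hand[A=23 B=41 C=42] avail[A=19 B=37 C=25] open={R1,R2,R3,R4}
Step 5: reserve R5 A 3 -> on_hand[A=23 B=41 C=42] avail[A=16 B=37 C=25] open={R1,R2,R3,R4,R5}
Step 6: cancel R3 -> on_hand[A=23 B=41 C=42] avail[A=20 B=37 C=25] open={R1,R2,R4,R5}
Step 7: cancel R2 -> on_hand[A=23 B=41 C=42] avail[A=20 B=37 C=34] open={R1,R4,R5}
Step 8: cancel R5 -> on_hand[A=23 B=41 C=42] avail[A=23 B=37 C=34] open={R1,R4}
Step 9: reserve R6 C 6 -> on_hand[A=23 B=41 C=42] avail[A=23 B=37 C=28] open={R1,R4,R6}
Step 10: reserve R7 C 4 -> on_hand[A=23 B=41 C=42] avail[A=23 B=37 C=24] open={R1,R4,R6,R7}
Step 11: reserve R8 A 7 -> on_hand[A=23 B=41 C=42] avail[A=16 B=37 C=24] open={R1,R4,R6,R7,R8}
Step 12: reserve R9 A 4 -> on_hand[A=23 B=41 C=42] avail[A=12 B=37 C=24] open={R1,R4,R6,R7,R8,R9}
Step 13: reserve R10 B 5 -> on_hand[A=23 B=41 C=42] avail[A=12 B=32 C=24] open={R1,R10,R4,R6,R7,R8,R9}
Step 14: commit R1 -> on_hand[A=23 B=37 C=42] avail[A=12 B=32 C=24] open={R10,R4,R6,R7,R8,R9}
Step 15: commit R10 -> on_hand[A=23 B=32 C=42] avail[A=12 B=32 C=24] open={R4,R6,R7,R8,R9}
Step 16: reserve R11 C 4 -> on_hand[A=23 B=32 C=42] avail[A=12 B=32 C=20] open={R11,R4,R6,R7,R8,R9}
Step 17: reserve R12 A 1 -> on_hand[A=23 B=32 C=42] avail[A=11 B=32 C=20] open={R11,R12,R4,R6,R7,R8,R9}
Step 18: reserve R13 C 3 -> on_hand[A=23 B=32 C=42] avail[A=11 B=32 C=17] open={R11,R12,R13,R4,R6,R7,R8,R9}
Step 19: cancel R9 -> on_hand[A=23 B=32 C=42] avail[A=15 B=32 C=17] open={R11,R12,R13,R4,R6,R7,R8}
Step 20: reserve R14 C 2 -> on_hand[A=23 B=32 C=42] avail[A=15 B=32 C=15] open={R11,R12,R13,R14,R4,R6,R7,R8}
Step 21: reserve R15 A 7 -> on_hand[A=23 B=32 C=42] avail[A=8 B=32 C=15] open={R11,R12,R13,R14,R15,R4,R6,R7,R8}
Step 22: reserve R16 A 6 -> on_hand[A=23 B=32 C=42] avail[A=2 B=32 C=15] open={R11,R12,R13,R14,R15,R16,R4,R6,R7,R8}
Step 23: reserve R17 B 9 -> on_hand[A=23 B=32 C=42] avail[A=2 B=23 C=15] open={R11,R12,R13,R14,R15,R16,R17,R4,R6,R7,R8}
Final available[B] = 23

Answer: 23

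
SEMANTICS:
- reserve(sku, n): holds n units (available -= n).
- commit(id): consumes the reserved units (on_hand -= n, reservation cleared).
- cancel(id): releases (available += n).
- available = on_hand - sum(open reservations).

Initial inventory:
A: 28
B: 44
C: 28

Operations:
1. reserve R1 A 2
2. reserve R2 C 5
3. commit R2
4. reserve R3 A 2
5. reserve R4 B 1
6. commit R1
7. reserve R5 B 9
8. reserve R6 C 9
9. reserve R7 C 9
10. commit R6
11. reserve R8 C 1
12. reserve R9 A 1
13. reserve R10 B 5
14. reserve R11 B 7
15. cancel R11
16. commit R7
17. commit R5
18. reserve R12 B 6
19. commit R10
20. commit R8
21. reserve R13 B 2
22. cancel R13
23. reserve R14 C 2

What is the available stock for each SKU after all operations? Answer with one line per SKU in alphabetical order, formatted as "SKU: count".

Answer: A: 23
B: 23
C: 2

Derivation:
Step 1: reserve R1 A 2 -> on_hand[A=28 B=44 C=28] avail[A=26 B=44 C=28] open={R1}
Step 2: reserve R2 C 5 -> on_hand[A=28 B=44 C=28] avail[A=26 B=44 C=23] open={R1,R2}
Step 3: commit R2 -> on_hand[A=28 B=44 C=23] avail[A=26 B=44 C=23] open={R1}
Step 4: reserve R3 A 2 -> on_hand[A=28 B=44 C=23] avail[A=24 B=44 C=23] open={R1,R3}
Step 5: reserve R4 B 1 -> on_hand[A=28 B=44 C=23] avail[A=24 B=43 C=23] open={R1,R3,R4}
Step 6: commit R1 -> on_hand[A=26 B=44 C=23] avail[A=24 B=43 C=23] open={R3,R4}
Step 7: reserve R5 B 9 -> on_hand[A=26 B=44 C=23] avail[A=24 B=34 C=23] open={R3,R4,R5}
Step 8: reserve R6 C 9 -> on_hand[A=26 B=44 C=23] avail[A=24 B=34 C=14] open={R3,R4,R5,R6}
Step 9: reserve R7 C 9 -> on_hand[A=26 B=44 C=23] avail[A=24 B=34 C=5] open={R3,R4,R5,R6,R7}
Step 10: commit R6 -> on_hand[A=26 B=44 C=14] avail[A=24 B=34 C=5] open={R3,R4,R5,R7}
Step 11: reserve R8 C 1 -> on_hand[A=26 B=44 C=14] avail[A=24 B=34 C=4] open={R3,R4,R5,R7,R8}
Step 12: reserve R9 A 1 -> on_hand[A=26 B=44 C=14] avail[A=23 B=34 C=4] open={R3,R4,R5,R7,R8,R9}
Step 13: reserve R10 B 5 -> on_hand[A=26 B=44 C=14] avail[A=23 B=29 C=4] open={R10,R3,R4,R5,R7,R8,R9}
Step 14: reserve R11 B 7 -> on_hand[A=26 B=44 C=14] avail[A=23 B=22 C=4] open={R10,R11,R3,R4,R5,R7,R8,R9}
Step 15: cancel R11 -> on_hand[A=26 B=44 C=14] avail[A=23 B=29 C=4] open={R10,R3,R4,R5,R7,R8,R9}
Step 16: commit R7 -> on_hand[A=26 B=44 C=5] avail[A=23 B=29 C=4] open={R10,R3,R4,R5,R8,R9}
Step 17: commit R5 -> on_hand[A=26 B=35 C=5] avail[A=23 B=29 C=4] open={R10,R3,R4,R8,R9}
Step 18: reserve R12 B 6 -> on_hand[A=26 B=35 C=5] avail[A=23 B=23 C=4] open={R10,R12,R3,R4,R8,R9}
Step 19: commit R10 -> on_hand[A=26 B=30 C=5] avail[A=23 B=23 C=4] open={R12,R3,R4,R8,R9}
Step 20: commit R8 -> on_hand[A=26 B=30 C=4] avail[A=23 B=23 C=4] open={R12,R3,R4,R9}
Step 21: reserve R13 B 2 -> on_hand[A=26 B=30 C=4] avail[A=23 B=21 C=4] open={R12,R13,R3,R4,R9}
Step 22: cancel R13 -> on_hand[A=26 B=30 C=4] avail[A=23 B=23 C=4] open={R12,R3,R4,R9}
Step 23: reserve R14 C 2 -> on_hand[A=26 B=30 C=4] avail[A=23 B=23 C=2] open={R12,R14,R3,R4,R9}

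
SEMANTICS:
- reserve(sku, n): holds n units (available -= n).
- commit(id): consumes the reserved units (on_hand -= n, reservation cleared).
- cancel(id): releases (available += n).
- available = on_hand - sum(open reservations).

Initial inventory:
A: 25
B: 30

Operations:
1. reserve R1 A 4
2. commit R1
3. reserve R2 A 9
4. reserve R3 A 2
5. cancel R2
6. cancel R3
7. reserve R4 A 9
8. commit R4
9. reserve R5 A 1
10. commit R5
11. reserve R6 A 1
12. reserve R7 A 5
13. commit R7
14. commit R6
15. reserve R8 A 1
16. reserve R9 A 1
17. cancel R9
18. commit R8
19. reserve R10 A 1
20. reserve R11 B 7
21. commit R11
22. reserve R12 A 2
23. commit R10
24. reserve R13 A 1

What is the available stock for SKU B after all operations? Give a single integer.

Answer: 23

Derivation:
Step 1: reserve R1 A 4 -> on_hand[A=25 B=30] avail[A=21 B=30] open={R1}
Step 2: commit R1 -> on_hand[A=21 B=30] avail[A=21 B=30] open={}
Step 3: reserve R2 A 9 -> on_hand[A=21 B=30] avail[A=12 B=30] open={R2}
Step 4: reserve R3 A 2 -> on_hand[A=21 B=30] avail[A=10 B=30] open={R2,R3}
Step 5: cancel R2 -> on_hand[A=21 B=30] avail[A=19 B=30] open={R3}
Step 6: cancel R3 -> on_hand[A=21 B=30] avail[A=21 B=30] open={}
Step 7: reserve R4 A 9 -> on_hand[A=21 B=30] avail[A=12 B=30] open={R4}
Step 8: commit R4 -> on_hand[A=12 B=30] avail[A=12 B=30] open={}
Step 9: reserve R5 A 1 -> on_hand[A=12 B=30] avail[A=11 B=30] open={R5}
Step 10: commit R5 -> on_hand[A=11 B=30] avail[A=11 B=30] open={}
Step 11: reserve R6 A 1 -> on_hand[A=11 B=30] avail[A=10 B=30] open={R6}
Step 12: reserve R7 A 5 -> on_hand[A=11 B=30] avail[A=5 B=30] open={R6,R7}
Step 13: commit R7 -> on_hand[A=6 B=30] avail[A=5 B=30] open={R6}
Step 14: commit R6 -> on_hand[A=5 B=30] avail[A=5 B=30] open={}
Step 15: reserve R8 A 1 -> on_hand[A=5 B=30] avail[A=4 B=30] open={R8}
Step 16: reserve R9 A 1 -> on_hand[A=5 B=30] avail[A=3 B=30] open={R8,R9}
Step 17: cancel R9 -> on_hand[A=5 B=30] avail[A=4 B=30] open={R8}
Step 18: commit R8 -> on_hand[A=4 B=30] avail[A=4 B=30] open={}
Step 19: reserve R10 A 1 -> on_hand[A=4 B=30] avail[A=3 B=30] open={R10}
Step 20: reserve R11 B 7 -> on_hand[A=4 B=30] avail[A=3 B=23] open={R10,R11}
Step 21: commit R11 -> on_hand[A=4 B=23] avail[A=3 B=23] open={R10}
Step 22: reserve R12 A 2 -> on_hand[A=4 B=23] avail[A=1 B=23] open={R10,R12}
Step 23: commit R10 -> on_hand[A=3 B=23] avail[A=1 B=23] open={R12}
Step 24: reserve R13 A 1 -> on_hand[A=3 B=23] avail[A=0 B=23] open={R12,R13}
Final available[B] = 23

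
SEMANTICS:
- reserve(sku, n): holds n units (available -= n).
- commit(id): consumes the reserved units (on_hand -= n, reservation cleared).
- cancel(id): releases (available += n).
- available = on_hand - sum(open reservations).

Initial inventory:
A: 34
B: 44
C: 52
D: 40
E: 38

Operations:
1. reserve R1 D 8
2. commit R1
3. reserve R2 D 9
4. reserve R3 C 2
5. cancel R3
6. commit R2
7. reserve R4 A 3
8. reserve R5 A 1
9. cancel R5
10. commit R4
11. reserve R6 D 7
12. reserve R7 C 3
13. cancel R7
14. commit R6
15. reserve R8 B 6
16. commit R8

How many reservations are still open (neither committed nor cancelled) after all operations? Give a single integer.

Step 1: reserve R1 D 8 -> on_hand[A=34 B=44 C=52 D=40 E=38] avail[A=34 B=44 C=52 D=32 E=38] open={R1}
Step 2: commit R1 -> on_hand[A=34 B=44 C=52 D=32 E=38] avail[A=34 B=44 C=52 D=32 E=38] open={}
Step 3: reserve R2 D 9 -> on_hand[A=34 B=44 C=52 D=32 E=38] avail[A=34 B=44 C=52 D=23 E=38] open={R2}
Step 4: reserve R3 C 2 -> on_hand[A=34 B=44 C=52 D=32 E=38] avail[A=34 B=44 C=50 D=23 E=38] open={R2,R3}
Step 5: cancel R3 -> on_hand[A=34 B=44 C=52 D=32 E=38] avail[A=34 B=44 C=52 D=23 E=38] open={R2}
Step 6: commit R2 -> on_hand[A=34 B=44 C=52 D=23 E=38] avail[A=34 B=44 C=52 D=23 E=38] open={}
Step 7: reserve R4 A 3 -> on_hand[A=34 B=44 C=52 D=23 E=38] avail[A=31 B=44 C=52 D=23 E=38] open={R4}
Step 8: reserve R5 A 1 -> on_hand[A=34 B=44 C=52 D=23 E=38] avail[A=30 B=44 C=52 D=23 E=38] open={R4,R5}
Step 9: cancel R5 -> on_hand[A=34 B=44 C=52 D=23 E=38] avail[A=31 B=44 C=52 D=23 E=38] open={R4}
Step 10: commit R4 -> on_hand[A=31 B=44 C=52 D=23 E=38] avail[A=31 B=44 C=52 D=23 E=38] open={}
Step 11: reserve R6 D 7 -> on_hand[A=31 B=44 C=52 D=23 E=38] avail[A=31 B=44 C=52 D=16 E=38] open={R6}
Step 12: reserve R7 C 3 -> on_hand[A=31 B=44 C=52 D=23 E=38] avail[A=31 B=44 C=49 D=16 E=38] open={R6,R7}
Step 13: cancel R7 -> on_hand[A=31 B=44 C=52 D=23 E=38] avail[A=31 B=44 C=52 D=16 E=38] open={R6}
Step 14: commit R6 -> on_hand[A=31 B=44 C=52 D=16 E=38] avail[A=31 B=44 C=52 D=16 E=38] open={}
Step 15: reserve R8 B 6 -> on_hand[A=31 B=44 C=52 D=16 E=38] avail[A=31 B=38 C=52 D=16 E=38] open={R8}
Step 16: commit R8 -> on_hand[A=31 B=38 C=52 D=16 E=38] avail[A=31 B=38 C=52 D=16 E=38] open={}
Open reservations: [] -> 0

Answer: 0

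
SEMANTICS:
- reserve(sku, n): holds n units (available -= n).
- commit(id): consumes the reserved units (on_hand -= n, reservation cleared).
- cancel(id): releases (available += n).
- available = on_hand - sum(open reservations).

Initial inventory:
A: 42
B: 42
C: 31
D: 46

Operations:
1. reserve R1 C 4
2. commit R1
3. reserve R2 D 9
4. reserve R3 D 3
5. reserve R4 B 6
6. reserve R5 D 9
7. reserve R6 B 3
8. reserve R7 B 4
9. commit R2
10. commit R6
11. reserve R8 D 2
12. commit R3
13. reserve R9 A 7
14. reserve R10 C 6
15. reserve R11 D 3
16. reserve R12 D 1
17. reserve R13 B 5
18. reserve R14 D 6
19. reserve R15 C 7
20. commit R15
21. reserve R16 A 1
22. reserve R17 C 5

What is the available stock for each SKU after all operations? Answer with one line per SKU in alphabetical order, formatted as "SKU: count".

Step 1: reserve R1 C 4 -> on_hand[A=42 B=42 C=31 D=46] avail[A=42 B=42 C=27 D=46] open={R1}
Step 2: commit R1 -> on_hand[A=42 B=42 C=27 D=46] avail[A=42 B=42 C=27 D=46] open={}
Step 3: reserve R2 D 9 -> on_hand[A=42 B=42 C=27 D=46] avail[A=42 B=42 C=27 D=37] open={R2}
Step 4: reserve R3 D 3 -> on_hand[A=42 B=42 C=27 D=46] avail[A=42 B=42 C=27 D=34] open={R2,R3}
Step 5: reserve R4 B 6 -> on_hand[A=42 B=42 C=27 D=46] avail[A=42 B=36 C=27 D=34] open={R2,R3,R4}
Step 6: reserve R5 D 9 -> on_hand[A=42 B=42 C=27 D=46] avail[A=42 B=36 C=27 D=25] open={R2,R3,R4,R5}
Step 7: reserve R6 B 3 -> on_hand[A=42 B=42 C=27 D=46] avail[A=42 B=33 C=27 D=25] open={R2,R3,R4,R5,R6}
Step 8: reserve R7 B 4 -> on_hand[A=42 B=42 C=27 D=46] avail[A=42 B=29 C=27 D=25] open={R2,R3,R4,R5,R6,R7}
Step 9: commit R2 -> on_hand[A=42 B=42 C=27 D=37] avail[A=42 B=29 C=27 D=25] open={R3,R4,R5,R6,R7}
Step 10: commit R6 -> on_hand[A=42 B=39 C=27 D=37] avail[A=42 B=29 C=27 D=25] open={R3,R4,R5,R7}
Step 11: reserve R8 D 2 -> on_hand[A=42 B=39 C=27 D=37] avail[A=42 B=29 C=27 D=23] open={R3,R4,R5,R7,R8}
Step 12: commit R3 -> on_hand[A=42 B=39 C=27 D=34] avail[A=42 B=29 C=27 D=23] open={R4,R5,R7,R8}
Step 13: reserve R9 A 7 -> on_hand[A=42 B=39 C=27 D=34] avail[A=35 B=29 C=27 D=23] open={R4,R5,R7,R8,R9}
Step 14: reserve R10 C 6 -> on_hand[A=42 B=39 C=27 D=34] avail[A=35 B=29 C=21 D=23] open={R10,R4,R5,R7,R8,R9}
Step 15: reserve R11 D 3 -> on_hand[A=42 B=39 C=27 D=34] avail[A=35 B=29 C=21 D=20] open={R10,R11,R4,R5,R7,R8,R9}
Step 16: reserve R12 D 1 -> on_hand[A=42 B=39 C=27 D=34] avail[A=35 B=29 C=21 D=19] open={R10,R11,R12,R4,R5,R7,R8,R9}
Step 17: reserve R13 B 5 -> on_hand[A=42 B=39 C=27 D=34] avail[A=35 B=24 C=21 D=19] open={R10,R11,R12,R13,R4,R5,R7,R8,R9}
Step 18: reserve R14 D 6 -> on_hand[A=42 B=39 C=27 D=34] avail[A=35 B=24 C=21 D=13] open={R10,R11,R12,R13,R14,R4,R5,R7,R8,R9}
Step 19: reserve R15 C 7 -> on_hand[A=42 B=39 C=27 D=34] avail[A=35 B=24 C=14 D=13] open={R10,R11,R12,R13,R14,R15,R4,R5,R7,R8,R9}
Step 20: commit R15 -> on_hand[A=42 B=39 C=20 D=34] avail[A=35 B=24 C=14 D=13] open={R10,R11,R12,R13,R14,R4,R5,R7,R8,R9}
Step 21: reserve R16 A 1 -> on_hand[A=42 B=39 C=20 D=34] avail[A=34 B=24 C=14 D=13] open={R10,R11,R12,R13,R14,R16,R4,R5,R7,R8,R9}
Step 22: reserve R17 C 5 -> on_hand[A=42 B=39 C=20 D=34] avail[A=34 B=24 C=9 D=13] open={R10,R11,R12,R13,R14,R16,R17,R4,R5,R7,R8,R9}

Answer: A: 34
B: 24
C: 9
D: 13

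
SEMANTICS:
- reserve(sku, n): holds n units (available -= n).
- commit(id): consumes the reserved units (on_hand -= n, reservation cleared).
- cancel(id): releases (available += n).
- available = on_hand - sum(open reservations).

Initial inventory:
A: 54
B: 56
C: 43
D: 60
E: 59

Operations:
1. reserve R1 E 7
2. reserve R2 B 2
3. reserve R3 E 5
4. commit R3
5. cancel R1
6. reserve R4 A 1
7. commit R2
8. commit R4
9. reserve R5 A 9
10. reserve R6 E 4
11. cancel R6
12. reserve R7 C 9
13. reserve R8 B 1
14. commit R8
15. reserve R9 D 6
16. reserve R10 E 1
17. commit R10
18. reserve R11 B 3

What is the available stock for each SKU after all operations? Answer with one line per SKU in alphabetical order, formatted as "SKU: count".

Step 1: reserve R1 E 7 -> on_hand[A=54 B=56 C=43 D=60 E=59] avail[A=54 B=56 C=43 D=60 E=52] open={R1}
Step 2: reserve R2 B 2 -> on_hand[A=54 B=56 C=43 D=60 E=59] avail[A=54 B=54 C=43 D=60 E=52] open={R1,R2}
Step 3: reserve R3 E 5 -> on_hand[A=54 B=56 C=43 D=60 E=59] avail[A=54 B=54 C=43 D=60 E=47] open={R1,R2,R3}
Step 4: commit R3 -> on_hand[A=54 B=56 C=43 D=60 E=54] avail[A=54 B=54 C=43 D=60 E=47] open={R1,R2}
Step 5: cancel R1 -> on_hand[A=54 B=56 C=43 D=60 E=54] avail[A=54 B=54 C=43 D=60 E=54] open={R2}
Step 6: reserve R4 A 1 -> on_hand[A=54 B=56 C=43 D=60 E=54] avail[A=53 B=54 C=43 D=60 E=54] open={R2,R4}
Step 7: commit R2 -> on_hand[A=54 B=54 C=43 D=60 E=54] avail[A=53 B=54 C=43 D=60 E=54] open={R4}
Step 8: commit R4 -> on_hand[A=53 B=54 C=43 D=60 E=54] avail[A=53 B=54 C=43 D=60 E=54] open={}
Step 9: reserve R5 A 9 -> on_hand[A=53 B=54 C=43 D=60 E=54] avail[A=44 B=54 C=43 D=60 E=54] open={R5}
Step 10: reserve R6 E 4 -> on_hand[A=53 B=54 C=43 D=60 E=54] avail[A=44 B=54 C=43 D=60 E=50] open={R5,R6}
Step 11: cancel R6 -> on_hand[A=53 B=54 C=43 D=60 E=54] avail[A=44 B=54 C=43 D=60 E=54] open={R5}
Step 12: reserve R7 C 9 -> on_hand[A=53 B=54 C=43 D=60 E=54] avail[A=44 B=54 C=34 D=60 E=54] open={R5,R7}
Step 13: reserve R8 B 1 -> on_hand[A=53 B=54 C=43 D=60 E=54] avail[A=44 B=53 C=34 D=60 E=54] open={R5,R7,R8}
Step 14: commit R8 -> on_hand[A=53 B=53 C=43 D=60 E=54] avail[A=44 B=53 C=34 D=60 E=54] open={R5,R7}
Step 15: reserve R9 D 6 -> on_hand[A=53 B=53 C=43 D=60 E=54] avail[A=44 B=53 C=34 D=54 E=54] open={R5,R7,R9}
Step 16: reserve R10 E 1 -> on_hand[A=53 B=53 C=43 D=60 E=54] avail[A=44 B=53 C=34 D=54 E=53] open={R10,R5,R7,R9}
Step 17: commit R10 -> on_hand[A=53 B=53 C=43 D=60 E=53] avail[A=44 B=53 C=34 D=54 E=53] open={R5,R7,R9}
Step 18: reserve R11 B 3 -> on_hand[A=53 B=53 C=43 D=60 E=53] avail[A=44 B=50 C=34 D=54 E=53] open={R11,R5,R7,R9}

Answer: A: 44
B: 50
C: 34
D: 54
E: 53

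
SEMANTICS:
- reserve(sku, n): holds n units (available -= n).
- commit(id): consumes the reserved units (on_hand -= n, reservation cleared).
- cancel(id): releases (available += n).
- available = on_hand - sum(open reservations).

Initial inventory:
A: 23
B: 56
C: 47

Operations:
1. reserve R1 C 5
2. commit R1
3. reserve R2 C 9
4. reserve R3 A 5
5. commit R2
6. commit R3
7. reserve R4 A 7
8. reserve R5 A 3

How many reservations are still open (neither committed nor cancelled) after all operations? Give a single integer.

Step 1: reserve R1 C 5 -> on_hand[A=23 B=56 C=47] avail[A=23 B=56 C=42] open={R1}
Step 2: commit R1 -> on_hand[A=23 B=56 C=42] avail[A=23 B=56 C=42] open={}
Step 3: reserve R2 C 9 -> on_hand[A=23 B=56 C=42] avail[A=23 B=56 C=33] open={R2}
Step 4: reserve R3 A 5 -> on_hand[A=23 B=56 C=42] avail[A=18 B=56 C=33] open={R2,R3}
Step 5: commit R2 -> on_hand[A=23 B=56 C=33] avail[A=18 B=56 C=33] open={R3}
Step 6: commit R3 -> on_hand[A=18 B=56 C=33] avail[A=18 B=56 C=33] open={}
Step 7: reserve R4 A 7 -> on_hand[A=18 B=56 C=33] avail[A=11 B=56 C=33] open={R4}
Step 8: reserve R5 A 3 -> on_hand[A=18 B=56 C=33] avail[A=8 B=56 C=33] open={R4,R5}
Open reservations: ['R4', 'R5'] -> 2

Answer: 2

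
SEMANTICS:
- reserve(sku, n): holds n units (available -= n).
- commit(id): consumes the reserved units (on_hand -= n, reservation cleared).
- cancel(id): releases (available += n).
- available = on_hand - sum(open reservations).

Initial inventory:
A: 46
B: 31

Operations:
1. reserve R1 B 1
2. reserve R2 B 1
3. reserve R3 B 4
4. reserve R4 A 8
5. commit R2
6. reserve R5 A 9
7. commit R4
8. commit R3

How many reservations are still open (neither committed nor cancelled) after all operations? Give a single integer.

Step 1: reserve R1 B 1 -> on_hand[A=46 B=31] avail[A=46 B=30] open={R1}
Step 2: reserve R2 B 1 -> on_hand[A=46 B=31] avail[A=46 B=29] open={R1,R2}
Step 3: reserve R3 B 4 -> on_hand[A=46 B=31] avail[A=46 B=25] open={R1,R2,R3}
Step 4: reserve R4 A 8 -> on_hand[A=46 B=31] avail[A=38 B=25] open={R1,R2,R3,R4}
Step 5: commit R2 -> on_hand[A=46 B=30] avail[A=38 B=25] open={R1,R3,R4}
Step 6: reserve R5 A 9 -> on_hand[A=46 B=30] avail[A=29 B=25] open={R1,R3,R4,R5}
Step 7: commit R4 -> on_hand[A=38 B=30] avail[A=29 B=25] open={R1,R3,R5}
Step 8: commit R3 -> on_hand[A=38 B=26] avail[A=29 B=25] open={R1,R5}
Open reservations: ['R1', 'R5'] -> 2

Answer: 2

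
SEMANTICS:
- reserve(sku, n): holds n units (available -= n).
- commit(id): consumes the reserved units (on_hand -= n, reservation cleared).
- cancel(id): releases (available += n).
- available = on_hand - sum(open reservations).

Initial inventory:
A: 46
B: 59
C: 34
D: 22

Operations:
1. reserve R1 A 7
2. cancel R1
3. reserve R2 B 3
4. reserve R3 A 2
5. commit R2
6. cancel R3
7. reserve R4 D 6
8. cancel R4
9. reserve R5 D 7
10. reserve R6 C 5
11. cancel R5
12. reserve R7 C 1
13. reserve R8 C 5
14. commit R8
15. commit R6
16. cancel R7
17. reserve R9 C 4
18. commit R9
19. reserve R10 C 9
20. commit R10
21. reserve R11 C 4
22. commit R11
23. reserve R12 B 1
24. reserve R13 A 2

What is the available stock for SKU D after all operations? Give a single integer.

Step 1: reserve R1 A 7 -> on_hand[A=46 B=59 C=34 D=22] avail[A=39 B=59 C=34 D=22] open={R1}
Step 2: cancel R1 -> on_hand[A=46 B=59 C=34 D=22] avail[A=46 B=59 C=34 D=22] open={}
Step 3: reserve R2 B 3 -> on_hand[A=46 B=59 C=34 D=22] avail[A=46 B=56 C=34 D=22] open={R2}
Step 4: reserve R3 A 2 -> on_hand[A=46 B=59 C=34 D=22] avail[A=44 B=56 C=34 D=22] open={R2,R3}
Step 5: commit R2 -> on_hand[A=46 B=56 C=34 D=22] avail[A=44 B=56 C=34 D=22] open={R3}
Step 6: cancel R3 -> on_hand[A=46 B=56 C=34 D=22] avail[A=46 B=56 C=34 D=22] open={}
Step 7: reserve R4 D 6 -> on_hand[A=46 B=56 C=34 D=22] avail[A=46 B=56 C=34 D=16] open={R4}
Step 8: cancel R4 -> on_hand[A=46 B=56 C=34 D=22] avail[A=46 B=56 C=34 D=22] open={}
Step 9: reserve R5 D 7 -> on_hand[A=46 B=56 C=34 D=22] avail[A=46 B=56 C=34 D=15] open={R5}
Step 10: reserve R6 C 5 -> on_hand[A=46 B=56 C=34 D=22] avail[A=46 B=56 C=29 D=15] open={R5,R6}
Step 11: cancel R5 -> on_hand[A=46 B=56 C=34 D=22] avail[A=46 B=56 C=29 D=22] open={R6}
Step 12: reserve R7 C 1 -> on_hand[A=46 B=56 C=34 D=22] avail[A=46 B=56 C=28 D=22] open={R6,R7}
Step 13: reserve R8 C 5 -> on_hand[A=46 B=56 C=34 D=22] avail[A=46 B=56 C=23 D=22] open={R6,R7,R8}
Step 14: commit R8 -> on_hand[A=46 B=56 C=29 D=22] avail[A=46 B=56 C=23 D=22] open={R6,R7}
Step 15: commit R6 -> on_hand[A=46 B=56 C=24 D=22] avail[A=46 B=56 C=23 D=22] open={R7}
Step 16: cancel R7 -> on_hand[A=46 B=56 C=24 D=22] avail[A=46 B=56 C=24 D=22] open={}
Step 17: reserve R9 C 4 -> on_hand[A=46 B=56 C=24 D=22] avail[A=46 B=56 C=20 D=22] open={R9}
Step 18: commit R9 -> on_hand[A=46 B=56 C=20 D=22] avail[A=46 B=56 C=20 D=22] open={}
Step 19: reserve R10 C 9 -> on_hand[A=46 B=56 C=20 D=22] avail[A=46 B=56 C=11 D=22] open={R10}
Step 20: commit R10 -> on_hand[A=46 B=56 C=11 D=22] avail[A=46 B=56 C=11 D=22] open={}
Step 21: reserve R11 C 4 -> on_hand[A=46 B=56 C=11 D=22] avail[A=46 B=56 C=7 D=22] open={R11}
Step 22: commit R11 -> on_hand[A=46 B=56 C=7 D=22] avail[A=46 B=56 C=7 D=22] open={}
Step 23: reserve R12 B 1 -> on_hand[A=46 B=56 C=7 D=22] avail[A=46 B=55 C=7 D=22] open={R12}
Step 24: reserve R13 A 2 -> on_hand[A=46 B=56 C=7 D=22] avail[A=44 B=55 C=7 D=22] open={R12,R13}
Final available[D] = 22

Answer: 22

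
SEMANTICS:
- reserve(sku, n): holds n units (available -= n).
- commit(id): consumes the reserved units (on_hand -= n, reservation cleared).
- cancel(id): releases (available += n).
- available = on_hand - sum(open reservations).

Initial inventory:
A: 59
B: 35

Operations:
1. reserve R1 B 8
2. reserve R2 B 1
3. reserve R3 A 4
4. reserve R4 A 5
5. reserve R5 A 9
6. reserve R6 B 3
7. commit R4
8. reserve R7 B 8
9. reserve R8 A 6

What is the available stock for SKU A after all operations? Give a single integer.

Answer: 35

Derivation:
Step 1: reserve R1 B 8 -> on_hand[A=59 B=35] avail[A=59 B=27] open={R1}
Step 2: reserve R2 B 1 -> on_hand[A=59 B=35] avail[A=59 B=26] open={R1,R2}
Step 3: reserve R3 A 4 -> on_hand[A=59 B=35] avail[A=55 B=26] open={R1,R2,R3}
Step 4: reserve R4 A 5 -> on_hand[A=59 B=35] avail[A=50 B=26] open={R1,R2,R3,R4}
Step 5: reserve R5 A 9 -> on_hand[A=59 B=35] avail[A=41 B=26] open={R1,R2,R3,R4,R5}
Step 6: reserve R6 B 3 -> on_hand[A=59 B=35] avail[A=41 B=23] open={R1,R2,R3,R4,R5,R6}
Step 7: commit R4 -> on_hand[A=54 B=35] avail[A=41 B=23] open={R1,R2,R3,R5,R6}
Step 8: reserve R7 B 8 -> on_hand[A=54 B=35] avail[A=41 B=15] open={R1,R2,R3,R5,R6,R7}
Step 9: reserve R8 A 6 -> on_hand[A=54 B=35] avail[A=35 B=15] open={R1,R2,R3,R5,R6,R7,R8}
Final available[A] = 35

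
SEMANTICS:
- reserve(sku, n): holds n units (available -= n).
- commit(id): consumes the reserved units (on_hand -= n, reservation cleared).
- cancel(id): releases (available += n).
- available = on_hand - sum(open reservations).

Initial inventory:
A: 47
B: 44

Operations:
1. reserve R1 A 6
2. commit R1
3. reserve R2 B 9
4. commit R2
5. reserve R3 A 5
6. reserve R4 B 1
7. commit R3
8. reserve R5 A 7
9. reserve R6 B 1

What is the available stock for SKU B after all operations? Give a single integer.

Step 1: reserve R1 A 6 -> on_hand[A=47 B=44] avail[A=41 B=44] open={R1}
Step 2: commit R1 -> on_hand[A=41 B=44] avail[A=41 B=44] open={}
Step 3: reserve R2 B 9 -> on_hand[A=41 B=44] avail[A=41 B=35] open={R2}
Step 4: commit R2 -> on_hand[A=41 B=35] avail[A=41 B=35] open={}
Step 5: reserve R3 A 5 -> on_hand[A=41 B=35] avail[A=36 B=35] open={R3}
Step 6: reserve R4 B 1 -> on_hand[A=41 B=35] avail[A=36 B=34] open={R3,R4}
Step 7: commit R3 -> on_hand[A=36 B=35] avail[A=36 B=34] open={R4}
Step 8: reserve R5 A 7 -> on_hand[A=36 B=35] avail[A=29 B=34] open={R4,R5}
Step 9: reserve R6 B 1 -> on_hand[A=36 B=35] avail[A=29 B=33] open={R4,R5,R6}
Final available[B] = 33

Answer: 33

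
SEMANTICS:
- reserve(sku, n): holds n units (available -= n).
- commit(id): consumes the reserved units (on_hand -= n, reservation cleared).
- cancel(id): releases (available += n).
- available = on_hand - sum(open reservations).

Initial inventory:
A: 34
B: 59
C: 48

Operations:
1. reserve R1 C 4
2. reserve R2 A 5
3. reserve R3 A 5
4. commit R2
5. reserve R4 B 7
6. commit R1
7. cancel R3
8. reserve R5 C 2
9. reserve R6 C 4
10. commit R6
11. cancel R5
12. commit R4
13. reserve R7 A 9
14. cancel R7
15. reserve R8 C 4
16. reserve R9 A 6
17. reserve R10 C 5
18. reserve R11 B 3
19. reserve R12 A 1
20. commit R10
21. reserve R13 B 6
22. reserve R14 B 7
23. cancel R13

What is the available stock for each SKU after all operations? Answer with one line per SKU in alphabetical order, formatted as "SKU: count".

Step 1: reserve R1 C 4 -> on_hand[A=34 B=59 C=48] avail[A=34 B=59 C=44] open={R1}
Step 2: reserve R2 A 5 -> on_hand[A=34 B=59 C=48] avail[A=29 B=59 C=44] open={R1,R2}
Step 3: reserve R3 A 5 -> on_hand[A=34 B=59 C=48] avail[A=24 B=59 C=44] open={R1,R2,R3}
Step 4: commit R2 -> on_hand[A=29 B=59 C=48] avail[A=24 B=59 C=44] open={R1,R3}
Step 5: reserve R4 B 7 -> on_hand[A=29 B=59 C=48] avail[A=24 B=52 C=44] open={R1,R3,R4}
Step 6: commit R1 -> on_hand[A=29 B=59 C=44] avail[A=24 B=52 C=44] open={R3,R4}
Step 7: cancel R3 -> on_hand[A=29 B=59 C=44] avail[A=29 B=52 C=44] open={R4}
Step 8: reserve R5 C 2 -> on_hand[A=29 B=59 C=44] avail[A=29 B=52 C=42] open={R4,R5}
Step 9: reserve R6 C 4 -> on_hand[A=29 B=59 C=44] avail[A=29 B=52 C=38] open={R4,R5,R6}
Step 10: commit R6 -> on_hand[A=29 B=59 C=40] avail[A=29 B=52 C=38] open={R4,R5}
Step 11: cancel R5 -> on_hand[A=29 B=59 C=40] avail[A=29 B=52 C=40] open={R4}
Step 12: commit R4 -> on_hand[A=29 B=52 C=40] avail[A=29 B=52 C=40] open={}
Step 13: reserve R7 A 9 -> on_hand[A=29 B=52 C=40] avail[A=20 B=52 C=40] open={R7}
Step 14: cancel R7 -> on_hand[A=29 B=52 C=40] avail[A=29 B=52 C=40] open={}
Step 15: reserve R8 C 4 -> on_hand[A=29 B=52 C=40] avail[A=29 B=52 C=36] open={R8}
Step 16: reserve R9 A 6 -> on_hand[A=29 B=52 C=40] avail[A=23 B=52 C=36] open={R8,R9}
Step 17: reserve R10 C 5 -> on_hand[A=29 B=52 C=40] avail[A=23 B=52 C=31] open={R10,R8,R9}
Step 18: reserve R11 B 3 -> on_hand[A=29 B=52 C=40] avail[A=23 B=49 C=31] open={R10,R11,R8,R9}
Step 19: reserve R12 A 1 -> on_hand[A=29 B=52 C=40] avail[A=22 B=49 C=31] open={R10,R11,R12,R8,R9}
Step 20: commit R10 -> on_hand[A=29 B=52 C=35] avail[A=22 B=49 C=31] open={R11,R12,R8,R9}
Step 21: reserve R13 B 6 -> on_hand[A=29 B=52 C=35] avail[A=22 B=43 C=31] open={R11,R12,R13,R8,R9}
Step 22: reserve R14 B 7 -> on_hand[A=29 B=52 C=35] avail[A=22 B=36 C=31] open={R11,R12,R13,R14,R8,R9}
Step 23: cancel R13 -> on_hand[A=29 B=52 C=35] avail[A=22 B=42 C=31] open={R11,R12,R14,R8,R9}

Answer: A: 22
B: 42
C: 31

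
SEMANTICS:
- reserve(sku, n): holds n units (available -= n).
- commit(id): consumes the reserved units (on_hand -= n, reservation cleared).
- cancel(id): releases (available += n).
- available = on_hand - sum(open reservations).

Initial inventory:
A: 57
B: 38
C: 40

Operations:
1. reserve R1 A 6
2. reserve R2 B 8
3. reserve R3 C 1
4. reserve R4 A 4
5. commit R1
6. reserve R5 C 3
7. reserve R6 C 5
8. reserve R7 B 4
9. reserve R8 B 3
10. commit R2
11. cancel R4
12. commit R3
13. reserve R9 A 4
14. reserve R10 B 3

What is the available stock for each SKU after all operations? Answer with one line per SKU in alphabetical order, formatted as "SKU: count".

Step 1: reserve R1 A 6 -> on_hand[A=57 B=38 C=40] avail[A=51 B=38 C=40] open={R1}
Step 2: reserve R2 B 8 -> on_hand[A=57 B=38 C=40] avail[A=51 B=30 C=40] open={R1,R2}
Step 3: reserve R3 C 1 -> on_hand[A=57 B=38 C=40] avail[A=51 B=30 C=39] open={R1,R2,R3}
Step 4: reserve R4 A 4 -> on_hand[A=57 B=38 C=40] avail[A=47 B=30 C=39] open={R1,R2,R3,R4}
Step 5: commit R1 -> on_hand[A=51 B=38 C=40] avail[A=47 B=30 C=39] open={R2,R3,R4}
Step 6: reserve R5 C 3 -> on_hand[A=51 B=38 C=40] avail[A=47 B=30 C=36] open={R2,R3,R4,R5}
Step 7: reserve R6 C 5 -> on_hand[A=51 B=38 C=40] avail[A=47 B=30 C=31] open={R2,R3,R4,R5,R6}
Step 8: reserve R7 B 4 -> on_hand[A=51 B=38 C=40] avail[A=47 B=26 C=31] open={R2,R3,R4,R5,R6,R7}
Step 9: reserve R8 B 3 -> on_hand[A=51 B=38 C=40] avail[A=47 B=23 C=31] open={R2,R3,R4,R5,R6,R7,R8}
Step 10: commit R2 -> on_hand[A=51 B=30 C=40] avail[A=47 B=23 C=31] open={R3,R4,R5,R6,R7,R8}
Step 11: cancel R4 -> on_hand[A=51 B=30 C=40] avail[A=51 B=23 C=31] open={R3,R5,R6,R7,R8}
Step 12: commit R3 -> on_hand[A=51 B=30 C=39] avail[A=51 B=23 C=31] open={R5,R6,R7,R8}
Step 13: reserve R9 A 4 -> on_hand[A=51 B=30 C=39] avail[A=47 B=23 C=31] open={R5,R6,R7,R8,R9}
Step 14: reserve R10 B 3 -> on_hand[A=51 B=30 C=39] avail[A=47 B=20 C=31] open={R10,R5,R6,R7,R8,R9}

Answer: A: 47
B: 20
C: 31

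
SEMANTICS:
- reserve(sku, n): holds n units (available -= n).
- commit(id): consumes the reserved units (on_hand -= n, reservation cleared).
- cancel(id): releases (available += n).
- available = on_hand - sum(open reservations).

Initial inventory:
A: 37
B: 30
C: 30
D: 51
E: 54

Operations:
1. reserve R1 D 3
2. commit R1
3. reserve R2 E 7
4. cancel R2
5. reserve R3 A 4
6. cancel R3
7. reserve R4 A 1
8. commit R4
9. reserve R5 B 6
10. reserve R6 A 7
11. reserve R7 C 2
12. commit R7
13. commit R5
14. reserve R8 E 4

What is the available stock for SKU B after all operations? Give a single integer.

Answer: 24

Derivation:
Step 1: reserve R1 D 3 -> on_hand[A=37 B=30 C=30 D=51 E=54] avail[A=37 B=30 C=30 D=48 E=54] open={R1}
Step 2: commit R1 -> on_hand[A=37 B=30 C=30 D=48 E=54] avail[A=37 B=30 C=30 D=48 E=54] open={}
Step 3: reserve R2 E 7 -> on_hand[A=37 B=30 C=30 D=48 E=54] avail[A=37 B=30 C=30 D=48 E=47] open={R2}
Step 4: cancel R2 -> on_hand[A=37 B=30 C=30 D=48 E=54] avail[A=37 B=30 C=30 D=48 E=54] open={}
Step 5: reserve R3 A 4 -> on_hand[A=37 B=30 C=30 D=48 E=54] avail[A=33 B=30 C=30 D=48 E=54] open={R3}
Step 6: cancel R3 -> on_hand[A=37 B=30 C=30 D=48 E=54] avail[A=37 B=30 C=30 D=48 E=54] open={}
Step 7: reserve R4 A 1 -> on_hand[A=37 B=30 C=30 D=48 E=54] avail[A=36 B=30 C=30 D=48 E=54] open={R4}
Step 8: commit R4 -> on_hand[A=36 B=30 C=30 D=48 E=54] avail[A=36 B=30 C=30 D=48 E=54] open={}
Step 9: reserve R5 B 6 -> on_hand[A=36 B=30 C=30 D=48 E=54] avail[A=36 B=24 C=30 D=48 E=54] open={R5}
Step 10: reserve R6 A 7 -> on_hand[A=36 B=30 C=30 D=48 E=54] avail[A=29 B=24 C=30 D=48 E=54] open={R5,R6}
Step 11: reserve R7 C 2 -> on_hand[A=36 B=30 C=30 D=48 E=54] avail[A=29 B=24 C=28 D=48 E=54] open={R5,R6,R7}
Step 12: commit R7 -> on_hand[A=36 B=30 C=28 D=48 E=54] avail[A=29 B=24 C=28 D=48 E=54] open={R5,R6}
Step 13: commit R5 -> on_hand[A=36 B=24 C=28 D=48 E=54] avail[A=29 B=24 C=28 D=48 E=54] open={R6}
Step 14: reserve R8 E 4 -> on_hand[A=36 B=24 C=28 D=48 E=54] avail[A=29 B=24 C=28 D=48 E=50] open={R6,R8}
Final available[B] = 24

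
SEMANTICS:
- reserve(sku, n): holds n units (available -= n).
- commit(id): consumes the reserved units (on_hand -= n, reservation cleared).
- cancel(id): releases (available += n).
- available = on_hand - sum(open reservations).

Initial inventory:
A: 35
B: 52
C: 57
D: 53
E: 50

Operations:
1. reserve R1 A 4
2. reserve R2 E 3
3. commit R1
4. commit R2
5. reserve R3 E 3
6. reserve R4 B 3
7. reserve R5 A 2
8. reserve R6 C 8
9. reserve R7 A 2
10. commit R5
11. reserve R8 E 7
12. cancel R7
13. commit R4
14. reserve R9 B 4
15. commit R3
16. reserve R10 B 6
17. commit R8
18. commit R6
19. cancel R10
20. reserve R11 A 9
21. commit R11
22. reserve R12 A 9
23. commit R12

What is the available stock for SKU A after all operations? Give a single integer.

Step 1: reserve R1 A 4 -> on_hand[A=35 B=52 C=57 D=53 E=50] avail[A=31 B=52 C=57 D=53 E=50] open={R1}
Step 2: reserve R2 E 3 -> on_hand[A=35 B=52 C=57 D=53 E=50] avail[A=31 B=52 C=57 D=53 E=47] open={R1,R2}
Step 3: commit R1 -> on_hand[A=31 B=52 C=57 D=53 E=50] avail[A=31 B=52 C=57 D=53 E=47] open={R2}
Step 4: commit R2 -> on_hand[A=31 B=52 C=57 D=53 E=47] avail[A=31 B=52 C=57 D=53 E=47] open={}
Step 5: reserve R3 E 3 -> on_hand[A=31 B=52 C=57 D=53 E=47] avail[A=31 B=52 C=57 D=53 E=44] open={R3}
Step 6: reserve R4 B 3 -> on_hand[A=31 B=52 C=57 D=53 E=47] avail[A=31 B=49 C=57 D=53 E=44] open={R3,R4}
Step 7: reserve R5 A 2 -> on_hand[A=31 B=52 C=57 D=53 E=47] avail[A=29 B=49 C=57 D=53 E=44] open={R3,R4,R5}
Step 8: reserve R6 C 8 -> on_hand[A=31 B=52 C=57 D=53 E=47] avail[A=29 B=49 C=49 D=53 E=44] open={R3,R4,R5,R6}
Step 9: reserve R7 A 2 -> on_hand[A=31 B=52 C=57 D=53 E=47] avail[A=27 B=49 C=49 D=53 E=44] open={R3,R4,R5,R6,R7}
Step 10: commit R5 -> on_hand[A=29 B=52 C=57 D=53 E=47] avail[A=27 B=49 C=49 D=53 E=44] open={R3,R4,R6,R7}
Step 11: reserve R8 E 7 -> on_hand[A=29 B=52 C=57 D=53 E=47] avail[A=27 B=49 C=49 D=53 E=37] open={R3,R4,R6,R7,R8}
Step 12: cancel R7 -> on_hand[A=29 B=52 C=57 D=53 E=47] avail[A=29 B=49 C=49 D=53 E=37] open={R3,R4,R6,R8}
Step 13: commit R4 -> on_hand[A=29 B=49 C=57 D=53 E=47] avail[A=29 B=49 C=49 D=53 E=37] open={R3,R6,R8}
Step 14: reserve R9 B 4 -> on_hand[A=29 B=49 C=57 D=53 E=47] avail[A=29 B=45 C=49 D=53 E=37] open={R3,R6,R8,R9}
Step 15: commit R3 -> on_hand[A=29 B=49 C=57 D=53 E=44] avail[A=29 B=45 C=49 D=53 E=37] open={R6,R8,R9}
Step 16: reserve R10 B 6 -> on_hand[A=29 B=49 C=57 D=53 E=44] avail[A=29 B=39 C=49 D=53 E=37] open={R10,R6,R8,R9}
Step 17: commit R8 -> on_hand[A=29 B=49 C=57 D=53 E=37] avail[A=29 B=39 C=49 D=53 E=37] open={R10,R6,R9}
Step 18: commit R6 -> on_hand[A=29 B=49 C=49 D=53 E=37] avail[A=29 B=39 C=49 D=53 E=37] open={R10,R9}
Step 19: cancel R10 -> on_hand[A=29 B=49 C=49 D=53 E=37] avail[A=29 B=45 C=49 D=53 E=37] open={R9}
Step 20: reserve R11 A 9 -> on_hand[A=29 B=49 C=49 D=53 E=37] avail[A=20 B=45 C=49 D=53 E=37] open={R11,R9}
Step 21: commit R11 -> on_hand[A=20 B=49 C=49 D=53 E=37] avail[A=20 B=45 C=49 D=53 E=37] open={R9}
Step 22: reserve R12 A 9 -> on_hand[A=20 B=49 C=49 D=53 E=37] avail[A=11 B=45 C=49 D=53 E=37] open={R12,R9}
Step 23: commit R12 -> on_hand[A=11 B=49 C=49 D=53 E=37] avail[A=11 B=45 C=49 D=53 E=37] open={R9}
Final available[A] = 11

Answer: 11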